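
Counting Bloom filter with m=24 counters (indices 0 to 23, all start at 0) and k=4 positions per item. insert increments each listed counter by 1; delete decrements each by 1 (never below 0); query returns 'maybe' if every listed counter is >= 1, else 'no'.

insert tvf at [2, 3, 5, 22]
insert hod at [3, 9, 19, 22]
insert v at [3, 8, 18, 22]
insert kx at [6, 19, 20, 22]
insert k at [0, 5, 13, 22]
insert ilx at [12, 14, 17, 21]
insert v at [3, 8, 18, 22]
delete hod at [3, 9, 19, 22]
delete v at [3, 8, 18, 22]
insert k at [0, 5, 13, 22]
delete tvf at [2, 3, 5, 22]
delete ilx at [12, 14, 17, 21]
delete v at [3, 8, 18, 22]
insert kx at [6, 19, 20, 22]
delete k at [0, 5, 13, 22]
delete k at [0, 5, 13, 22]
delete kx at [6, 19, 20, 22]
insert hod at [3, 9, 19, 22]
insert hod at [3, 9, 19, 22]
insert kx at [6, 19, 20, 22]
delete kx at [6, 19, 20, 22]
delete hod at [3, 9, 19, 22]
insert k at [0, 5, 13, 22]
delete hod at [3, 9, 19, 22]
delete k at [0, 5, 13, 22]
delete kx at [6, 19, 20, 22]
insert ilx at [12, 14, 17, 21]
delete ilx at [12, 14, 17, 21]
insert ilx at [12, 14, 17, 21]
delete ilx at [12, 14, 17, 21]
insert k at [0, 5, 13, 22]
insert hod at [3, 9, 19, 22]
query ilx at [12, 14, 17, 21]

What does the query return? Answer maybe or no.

Answer: no

Derivation:
Step 1: insert tvf at [2, 3, 5, 22] -> counters=[0,0,1,1,0,1,0,0,0,0,0,0,0,0,0,0,0,0,0,0,0,0,1,0]
Step 2: insert hod at [3, 9, 19, 22] -> counters=[0,0,1,2,0,1,0,0,0,1,0,0,0,0,0,0,0,0,0,1,0,0,2,0]
Step 3: insert v at [3, 8, 18, 22] -> counters=[0,0,1,3,0,1,0,0,1,1,0,0,0,0,0,0,0,0,1,1,0,0,3,0]
Step 4: insert kx at [6, 19, 20, 22] -> counters=[0,0,1,3,0,1,1,0,1,1,0,0,0,0,0,0,0,0,1,2,1,0,4,0]
Step 5: insert k at [0, 5, 13, 22] -> counters=[1,0,1,3,0,2,1,0,1,1,0,0,0,1,0,0,0,0,1,2,1,0,5,0]
Step 6: insert ilx at [12, 14, 17, 21] -> counters=[1,0,1,3,0,2,1,0,1,1,0,0,1,1,1,0,0,1,1,2,1,1,5,0]
Step 7: insert v at [3, 8, 18, 22] -> counters=[1,0,1,4,0,2,1,0,2,1,0,0,1,1,1,0,0,1,2,2,1,1,6,0]
Step 8: delete hod at [3, 9, 19, 22] -> counters=[1,0,1,3,0,2,1,0,2,0,0,0,1,1,1,0,0,1,2,1,1,1,5,0]
Step 9: delete v at [3, 8, 18, 22] -> counters=[1,0,1,2,0,2,1,0,1,0,0,0,1,1,1,0,0,1,1,1,1,1,4,0]
Step 10: insert k at [0, 5, 13, 22] -> counters=[2,0,1,2,0,3,1,0,1,0,0,0,1,2,1,0,0,1,1,1,1,1,5,0]
Step 11: delete tvf at [2, 3, 5, 22] -> counters=[2,0,0,1,0,2,1,0,1,0,0,0,1,2,1,0,0,1,1,1,1,1,4,0]
Step 12: delete ilx at [12, 14, 17, 21] -> counters=[2,0,0,1,0,2,1,0,1,0,0,0,0,2,0,0,0,0,1,1,1,0,4,0]
Step 13: delete v at [3, 8, 18, 22] -> counters=[2,0,0,0,0,2,1,0,0,0,0,0,0,2,0,0,0,0,0,1,1,0,3,0]
Step 14: insert kx at [6, 19, 20, 22] -> counters=[2,0,0,0,0,2,2,0,0,0,0,0,0,2,0,0,0,0,0,2,2,0,4,0]
Step 15: delete k at [0, 5, 13, 22] -> counters=[1,0,0,0,0,1,2,0,0,0,0,0,0,1,0,0,0,0,0,2,2,0,3,0]
Step 16: delete k at [0, 5, 13, 22] -> counters=[0,0,0,0,0,0,2,0,0,0,0,0,0,0,0,0,0,0,0,2,2,0,2,0]
Step 17: delete kx at [6, 19, 20, 22] -> counters=[0,0,0,0,0,0,1,0,0,0,0,0,0,0,0,0,0,0,0,1,1,0,1,0]
Step 18: insert hod at [3, 9, 19, 22] -> counters=[0,0,0,1,0,0,1,0,0,1,0,0,0,0,0,0,0,0,0,2,1,0,2,0]
Step 19: insert hod at [3, 9, 19, 22] -> counters=[0,0,0,2,0,0,1,0,0,2,0,0,0,0,0,0,0,0,0,3,1,0,3,0]
Step 20: insert kx at [6, 19, 20, 22] -> counters=[0,0,0,2,0,0,2,0,0,2,0,0,0,0,0,0,0,0,0,4,2,0,4,0]
Step 21: delete kx at [6, 19, 20, 22] -> counters=[0,0,0,2,0,0,1,0,0,2,0,0,0,0,0,0,0,0,0,3,1,0,3,0]
Step 22: delete hod at [3, 9, 19, 22] -> counters=[0,0,0,1,0,0,1,0,0,1,0,0,0,0,0,0,0,0,0,2,1,0,2,0]
Step 23: insert k at [0, 5, 13, 22] -> counters=[1,0,0,1,0,1,1,0,0,1,0,0,0,1,0,0,0,0,0,2,1,0,3,0]
Step 24: delete hod at [3, 9, 19, 22] -> counters=[1,0,0,0,0,1,1,0,0,0,0,0,0,1,0,0,0,0,0,1,1,0,2,0]
Step 25: delete k at [0, 5, 13, 22] -> counters=[0,0,0,0,0,0,1,0,0,0,0,0,0,0,0,0,0,0,0,1,1,0,1,0]
Step 26: delete kx at [6, 19, 20, 22] -> counters=[0,0,0,0,0,0,0,0,0,0,0,0,0,0,0,0,0,0,0,0,0,0,0,0]
Step 27: insert ilx at [12, 14, 17, 21] -> counters=[0,0,0,0,0,0,0,0,0,0,0,0,1,0,1,0,0,1,0,0,0,1,0,0]
Step 28: delete ilx at [12, 14, 17, 21] -> counters=[0,0,0,0,0,0,0,0,0,0,0,0,0,0,0,0,0,0,0,0,0,0,0,0]
Step 29: insert ilx at [12, 14, 17, 21] -> counters=[0,0,0,0,0,0,0,0,0,0,0,0,1,0,1,0,0,1,0,0,0,1,0,0]
Step 30: delete ilx at [12, 14, 17, 21] -> counters=[0,0,0,0,0,0,0,0,0,0,0,0,0,0,0,0,0,0,0,0,0,0,0,0]
Step 31: insert k at [0, 5, 13, 22] -> counters=[1,0,0,0,0,1,0,0,0,0,0,0,0,1,0,0,0,0,0,0,0,0,1,0]
Step 32: insert hod at [3, 9, 19, 22] -> counters=[1,0,0,1,0,1,0,0,0,1,0,0,0,1,0,0,0,0,0,1,0,0,2,0]
Query ilx: check counters[12]=0 counters[14]=0 counters[17]=0 counters[21]=0 -> no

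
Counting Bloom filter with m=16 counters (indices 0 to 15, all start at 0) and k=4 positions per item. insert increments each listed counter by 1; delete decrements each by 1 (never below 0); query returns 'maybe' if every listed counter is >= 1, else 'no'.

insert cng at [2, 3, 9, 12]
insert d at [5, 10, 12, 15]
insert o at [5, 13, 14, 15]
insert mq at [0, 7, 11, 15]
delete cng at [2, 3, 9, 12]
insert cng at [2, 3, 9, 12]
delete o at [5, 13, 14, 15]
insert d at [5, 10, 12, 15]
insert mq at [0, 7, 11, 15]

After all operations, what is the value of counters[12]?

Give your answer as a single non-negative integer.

Answer: 3

Derivation:
Step 1: insert cng at [2, 3, 9, 12] -> counters=[0,0,1,1,0,0,0,0,0,1,0,0,1,0,0,0]
Step 2: insert d at [5, 10, 12, 15] -> counters=[0,0,1,1,0,1,0,0,0,1,1,0,2,0,0,1]
Step 3: insert o at [5, 13, 14, 15] -> counters=[0,0,1,1,0,2,0,0,0,1,1,0,2,1,1,2]
Step 4: insert mq at [0, 7, 11, 15] -> counters=[1,0,1,1,0,2,0,1,0,1,1,1,2,1,1,3]
Step 5: delete cng at [2, 3, 9, 12] -> counters=[1,0,0,0,0,2,0,1,0,0,1,1,1,1,1,3]
Step 6: insert cng at [2, 3, 9, 12] -> counters=[1,0,1,1,0,2,0,1,0,1,1,1,2,1,1,3]
Step 7: delete o at [5, 13, 14, 15] -> counters=[1,0,1,1,0,1,0,1,0,1,1,1,2,0,0,2]
Step 8: insert d at [5, 10, 12, 15] -> counters=[1,0,1,1,0,2,0,1,0,1,2,1,3,0,0,3]
Step 9: insert mq at [0, 7, 11, 15] -> counters=[2,0,1,1,0,2,0,2,0,1,2,2,3,0,0,4]
Final counters=[2,0,1,1,0,2,0,2,0,1,2,2,3,0,0,4] -> counters[12]=3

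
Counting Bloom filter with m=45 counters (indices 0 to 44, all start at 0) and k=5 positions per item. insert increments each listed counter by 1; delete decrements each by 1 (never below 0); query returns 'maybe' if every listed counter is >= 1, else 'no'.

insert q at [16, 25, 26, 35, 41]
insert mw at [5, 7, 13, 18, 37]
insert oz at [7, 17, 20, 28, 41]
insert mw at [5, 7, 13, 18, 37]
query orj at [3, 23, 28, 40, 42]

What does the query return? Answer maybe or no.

Answer: no

Derivation:
Step 1: insert q at [16, 25, 26, 35, 41] -> counters=[0,0,0,0,0,0,0,0,0,0,0,0,0,0,0,0,1,0,0,0,0,0,0,0,0,1,1,0,0,0,0,0,0,0,0,1,0,0,0,0,0,1,0,0,0]
Step 2: insert mw at [5, 7, 13, 18, 37] -> counters=[0,0,0,0,0,1,0,1,0,0,0,0,0,1,0,0,1,0,1,0,0,0,0,0,0,1,1,0,0,0,0,0,0,0,0,1,0,1,0,0,0,1,0,0,0]
Step 3: insert oz at [7, 17, 20, 28, 41] -> counters=[0,0,0,0,0,1,0,2,0,0,0,0,0,1,0,0,1,1,1,0,1,0,0,0,0,1,1,0,1,0,0,0,0,0,0,1,0,1,0,0,0,2,0,0,0]
Step 4: insert mw at [5, 7, 13, 18, 37] -> counters=[0,0,0,0,0,2,0,3,0,0,0,0,0,2,0,0,1,1,2,0,1,0,0,0,0,1,1,0,1,0,0,0,0,0,0,1,0,2,0,0,0,2,0,0,0]
Query orj: check counters[3]=0 counters[23]=0 counters[28]=1 counters[40]=0 counters[42]=0 -> no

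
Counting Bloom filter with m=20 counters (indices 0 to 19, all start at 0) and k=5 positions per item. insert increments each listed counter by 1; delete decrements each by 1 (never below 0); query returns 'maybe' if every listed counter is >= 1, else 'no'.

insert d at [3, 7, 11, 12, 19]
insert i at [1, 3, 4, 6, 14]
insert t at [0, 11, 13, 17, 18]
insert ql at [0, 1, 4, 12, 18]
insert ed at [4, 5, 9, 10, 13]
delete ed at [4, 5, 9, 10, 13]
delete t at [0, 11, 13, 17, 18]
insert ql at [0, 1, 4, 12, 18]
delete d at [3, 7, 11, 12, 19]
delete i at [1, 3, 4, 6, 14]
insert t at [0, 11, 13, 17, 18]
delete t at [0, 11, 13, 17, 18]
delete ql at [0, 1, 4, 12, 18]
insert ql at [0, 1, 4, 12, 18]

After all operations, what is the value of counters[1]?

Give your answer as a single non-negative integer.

Answer: 2

Derivation:
Step 1: insert d at [3, 7, 11, 12, 19] -> counters=[0,0,0,1,0,0,0,1,0,0,0,1,1,0,0,0,0,0,0,1]
Step 2: insert i at [1, 3, 4, 6, 14] -> counters=[0,1,0,2,1,0,1,1,0,0,0,1,1,0,1,0,0,0,0,1]
Step 3: insert t at [0, 11, 13, 17, 18] -> counters=[1,1,0,2,1,0,1,1,0,0,0,2,1,1,1,0,0,1,1,1]
Step 4: insert ql at [0, 1, 4, 12, 18] -> counters=[2,2,0,2,2,0,1,1,0,0,0,2,2,1,1,0,0,1,2,1]
Step 5: insert ed at [4, 5, 9, 10, 13] -> counters=[2,2,0,2,3,1,1,1,0,1,1,2,2,2,1,0,0,1,2,1]
Step 6: delete ed at [4, 5, 9, 10, 13] -> counters=[2,2,0,2,2,0,1,1,0,0,0,2,2,1,1,0,0,1,2,1]
Step 7: delete t at [0, 11, 13, 17, 18] -> counters=[1,2,0,2,2,0,1,1,0,0,0,1,2,0,1,0,0,0,1,1]
Step 8: insert ql at [0, 1, 4, 12, 18] -> counters=[2,3,0,2,3,0,1,1,0,0,0,1,3,0,1,0,0,0,2,1]
Step 9: delete d at [3, 7, 11, 12, 19] -> counters=[2,3,0,1,3,0,1,0,0,0,0,0,2,0,1,0,0,0,2,0]
Step 10: delete i at [1, 3, 4, 6, 14] -> counters=[2,2,0,0,2,0,0,0,0,0,0,0,2,0,0,0,0,0,2,0]
Step 11: insert t at [0, 11, 13, 17, 18] -> counters=[3,2,0,0,2,0,0,0,0,0,0,1,2,1,0,0,0,1,3,0]
Step 12: delete t at [0, 11, 13, 17, 18] -> counters=[2,2,0,0,2,0,0,0,0,0,0,0,2,0,0,0,0,0,2,0]
Step 13: delete ql at [0, 1, 4, 12, 18] -> counters=[1,1,0,0,1,0,0,0,0,0,0,0,1,0,0,0,0,0,1,0]
Step 14: insert ql at [0, 1, 4, 12, 18] -> counters=[2,2,0,0,2,0,0,0,0,0,0,0,2,0,0,0,0,0,2,0]
Final counters=[2,2,0,0,2,0,0,0,0,0,0,0,2,0,0,0,0,0,2,0] -> counters[1]=2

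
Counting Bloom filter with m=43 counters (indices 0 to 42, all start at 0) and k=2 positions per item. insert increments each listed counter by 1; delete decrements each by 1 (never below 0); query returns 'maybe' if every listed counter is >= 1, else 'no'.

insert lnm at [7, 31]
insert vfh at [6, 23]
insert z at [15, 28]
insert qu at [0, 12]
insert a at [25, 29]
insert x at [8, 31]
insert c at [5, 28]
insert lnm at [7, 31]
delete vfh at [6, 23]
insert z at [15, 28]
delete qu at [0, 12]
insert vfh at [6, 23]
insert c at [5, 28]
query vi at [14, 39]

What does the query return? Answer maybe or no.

Step 1: insert lnm at [7, 31] -> counters=[0,0,0,0,0,0,0,1,0,0,0,0,0,0,0,0,0,0,0,0,0,0,0,0,0,0,0,0,0,0,0,1,0,0,0,0,0,0,0,0,0,0,0]
Step 2: insert vfh at [6, 23] -> counters=[0,0,0,0,0,0,1,1,0,0,0,0,0,0,0,0,0,0,0,0,0,0,0,1,0,0,0,0,0,0,0,1,0,0,0,0,0,0,0,0,0,0,0]
Step 3: insert z at [15, 28] -> counters=[0,0,0,0,0,0,1,1,0,0,0,0,0,0,0,1,0,0,0,0,0,0,0,1,0,0,0,0,1,0,0,1,0,0,0,0,0,0,0,0,0,0,0]
Step 4: insert qu at [0, 12] -> counters=[1,0,0,0,0,0,1,1,0,0,0,0,1,0,0,1,0,0,0,0,0,0,0,1,0,0,0,0,1,0,0,1,0,0,0,0,0,0,0,0,0,0,0]
Step 5: insert a at [25, 29] -> counters=[1,0,0,0,0,0,1,1,0,0,0,0,1,0,0,1,0,0,0,0,0,0,0,1,0,1,0,0,1,1,0,1,0,0,0,0,0,0,0,0,0,0,0]
Step 6: insert x at [8, 31] -> counters=[1,0,0,0,0,0,1,1,1,0,0,0,1,0,0,1,0,0,0,0,0,0,0,1,0,1,0,0,1,1,0,2,0,0,0,0,0,0,0,0,0,0,0]
Step 7: insert c at [5, 28] -> counters=[1,0,0,0,0,1,1,1,1,0,0,0,1,0,0,1,0,0,0,0,0,0,0,1,0,1,0,0,2,1,0,2,0,0,0,0,0,0,0,0,0,0,0]
Step 8: insert lnm at [7, 31] -> counters=[1,0,0,0,0,1,1,2,1,0,0,0,1,0,0,1,0,0,0,0,0,0,0,1,0,1,0,0,2,1,0,3,0,0,0,0,0,0,0,0,0,0,0]
Step 9: delete vfh at [6, 23] -> counters=[1,0,0,0,0,1,0,2,1,0,0,0,1,0,0,1,0,0,0,0,0,0,0,0,0,1,0,0,2,1,0,3,0,0,0,0,0,0,0,0,0,0,0]
Step 10: insert z at [15, 28] -> counters=[1,0,0,0,0,1,0,2,1,0,0,0,1,0,0,2,0,0,0,0,0,0,0,0,0,1,0,0,3,1,0,3,0,0,0,0,0,0,0,0,0,0,0]
Step 11: delete qu at [0, 12] -> counters=[0,0,0,0,0,1,0,2,1,0,0,0,0,0,0,2,0,0,0,0,0,0,0,0,0,1,0,0,3,1,0,3,0,0,0,0,0,0,0,0,0,0,0]
Step 12: insert vfh at [6, 23] -> counters=[0,0,0,0,0,1,1,2,1,0,0,0,0,0,0,2,0,0,0,0,0,0,0,1,0,1,0,0,3,1,0,3,0,0,0,0,0,0,0,0,0,0,0]
Step 13: insert c at [5, 28] -> counters=[0,0,0,0,0,2,1,2,1,0,0,0,0,0,0,2,0,0,0,0,0,0,0,1,0,1,0,0,4,1,0,3,0,0,0,0,0,0,0,0,0,0,0]
Query vi: check counters[14]=0 counters[39]=0 -> no

Answer: no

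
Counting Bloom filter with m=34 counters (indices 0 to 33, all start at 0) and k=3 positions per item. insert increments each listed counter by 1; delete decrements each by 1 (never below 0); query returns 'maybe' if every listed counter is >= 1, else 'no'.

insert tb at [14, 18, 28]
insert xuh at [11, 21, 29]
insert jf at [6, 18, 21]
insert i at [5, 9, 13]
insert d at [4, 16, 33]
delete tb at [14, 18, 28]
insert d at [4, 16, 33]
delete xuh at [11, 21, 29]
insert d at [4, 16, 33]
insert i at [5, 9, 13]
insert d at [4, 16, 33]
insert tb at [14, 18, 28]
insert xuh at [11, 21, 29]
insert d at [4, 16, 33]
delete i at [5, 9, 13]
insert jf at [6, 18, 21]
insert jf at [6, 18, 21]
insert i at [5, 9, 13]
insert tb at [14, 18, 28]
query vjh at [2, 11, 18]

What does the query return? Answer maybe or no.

Step 1: insert tb at [14, 18, 28] -> counters=[0,0,0,0,0,0,0,0,0,0,0,0,0,0,1,0,0,0,1,0,0,0,0,0,0,0,0,0,1,0,0,0,0,0]
Step 2: insert xuh at [11, 21, 29] -> counters=[0,0,0,0,0,0,0,0,0,0,0,1,0,0,1,0,0,0,1,0,0,1,0,0,0,0,0,0,1,1,0,0,0,0]
Step 3: insert jf at [6, 18, 21] -> counters=[0,0,0,0,0,0,1,0,0,0,0,1,0,0,1,0,0,0,2,0,0,2,0,0,0,0,0,0,1,1,0,0,0,0]
Step 4: insert i at [5, 9, 13] -> counters=[0,0,0,0,0,1,1,0,0,1,0,1,0,1,1,0,0,0,2,0,0,2,0,0,0,0,0,0,1,1,0,0,0,0]
Step 5: insert d at [4, 16, 33] -> counters=[0,0,0,0,1,1,1,0,0,1,0,1,0,1,1,0,1,0,2,0,0,2,0,0,0,0,0,0,1,1,0,0,0,1]
Step 6: delete tb at [14, 18, 28] -> counters=[0,0,0,0,1,1,1,0,0,1,0,1,0,1,0,0,1,0,1,0,0,2,0,0,0,0,0,0,0,1,0,0,0,1]
Step 7: insert d at [4, 16, 33] -> counters=[0,0,0,0,2,1,1,0,0,1,0,1,0,1,0,0,2,0,1,0,0,2,0,0,0,0,0,0,0,1,0,0,0,2]
Step 8: delete xuh at [11, 21, 29] -> counters=[0,0,0,0,2,1,1,0,0,1,0,0,0,1,0,0,2,0,1,0,0,1,0,0,0,0,0,0,0,0,0,0,0,2]
Step 9: insert d at [4, 16, 33] -> counters=[0,0,0,0,3,1,1,0,0,1,0,0,0,1,0,0,3,0,1,0,0,1,0,0,0,0,0,0,0,0,0,0,0,3]
Step 10: insert i at [5, 9, 13] -> counters=[0,0,0,0,3,2,1,0,0,2,0,0,0,2,0,0,3,0,1,0,0,1,0,0,0,0,0,0,0,0,0,0,0,3]
Step 11: insert d at [4, 16, 33] -> counters=[0,0,0,0,4,2,1,0,0,2,0,0,0,2,0,0,4,0,1,0,0,1,0,0,0,0,0,0,0,0,0,0,0,4]
Step 12: insert tb at [14, 18, 28] -> counters=[0,0,0,0,4,2,1,0,0,2,0,0,0,2,1,0,4,0,2,0,0,1,0,0,0,0,0,0,1,0,0,0,0,4]
Step 13: insert xuh at [11, 21, 29] -> counters=[0,0,0,0,4,2,1,0,0,2,0,1,0,2,1,0,4,0,2,0,0,2,0,0,0,0,0,0,1,1,0,0,0,4]
Step 14: insert d at [4, 16, 33] -> counters=[0,0,0,0,5,2,1,0,0,2,0,1,0,2,1,0,5,0,2,0,0,2,0,0,0,0,0,0,1,1,0,0,0,5]
Step 15: delete i at [5, 9, 13] -> counters=[0,0,0,0,5,1,1,0,0,1,0,1,0,1,1,0,5,0,2,0,0,2,0,0,0,0,0,0,1,1,0,0,0,5]
Step 16: insert jf at [6, 18, 21] -> counters=[0,0,0,0,5,1,2,0,0,1,0,1,0,1,1,0,5,0,3,0,0,3,0,0,0,0,0,0,1,1,0,0,0,5]
Step 17: insert jf at [6, 18, 21] -> counters=[0,0,0,0,5,1,3,0,0,1,0,1,0,1,1,0,5,0,4,0,0,4,0,0,0,0,0,0,1,1,0,0,0,5]
Step 18: insert i at [5, 9, 13] -> counters=[0,0,0,0,5,2,3,0,0,2,0,1,0,2,1,0,5,0,4,0,0,4,0,0,0,0,0,0,1,1,0,0,0,5]
Step 19: insert tb at [14, 18, 28] -> counters=[0,0,0,0,5,2,3,0,0,2,0,1,0,2,2,0,5,0,5,0,0,4,0,0,0,0,0,0,2,1,0,0,0,5]
Query vjh: check counters[2]=0 counters[11]=1 counters[18]=5 -> no

Answer: no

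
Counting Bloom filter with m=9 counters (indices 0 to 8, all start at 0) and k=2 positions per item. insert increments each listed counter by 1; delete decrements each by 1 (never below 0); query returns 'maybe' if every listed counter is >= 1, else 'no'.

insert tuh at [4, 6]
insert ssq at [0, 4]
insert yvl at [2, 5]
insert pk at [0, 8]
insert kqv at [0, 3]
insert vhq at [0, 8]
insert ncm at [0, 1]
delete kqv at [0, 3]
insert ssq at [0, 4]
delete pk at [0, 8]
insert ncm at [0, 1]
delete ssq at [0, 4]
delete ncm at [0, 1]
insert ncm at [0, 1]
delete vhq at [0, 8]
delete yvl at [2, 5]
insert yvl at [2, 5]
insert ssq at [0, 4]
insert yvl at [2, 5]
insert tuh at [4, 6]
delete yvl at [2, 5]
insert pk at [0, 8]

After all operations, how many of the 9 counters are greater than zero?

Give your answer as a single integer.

Step 1: insert tuh at [4, 6] -> counters=[0,0,0,0,1,0,1,0,0]
Step 2: insert ssq at [0, 4] -> counters=[1,0,0,0,2,0,1,0,0]
Step 3: insert yvl at [2, 5] -> counters=[1,0,1,0,2,1,1,0,0]
Step 4: insert pk at [0, 8] -> counters=[2,0,1,0,2,1,1,0,1]
Step 5: insert kqv at [0, 3] -> counters=[3,0,1,1,2,1,1,0,1]
Step 6: insert vhq at [0, 8] -> counters=[4,0,1,1,2,1,1,0,2]
Step 7: insert ncm at [0, 1] -> counters=[5,1,1,1,2,1,1,0,2]
Step 8: delete kqv at [0, 3] -> counters=[4,1,1,0,2,1,1,0,2]
Step 9: insert ssq at [0, 4] -> counters=[5,1,1,0,3,1,1,0,2]
Step 10: delete pk at [0, 8] -> counters=[4,1,1,0,3,1,1,0,1]
Step 11: insert ncm at [0, 1] -> counters=[5,2,1,0,3,1,1,0,1]
Step 12: delete ssq at [0, 4] -> counters=[4,2,1,0,2,1,1,0,1]
Step 13: delete ncm at [0, 1] -> counters=[3,1,1,0,2,1,1,0,1]
Step 14: insert ncm at [0, 1] -> counters=[4,2,1,0,2,1,1,0,1]
Step 15: delete vhq at [0, 8] -> counters=[3,2,1,0,2,1,1,0,0]
Step 16: delete yvl at [2, 5] -> counters=[3,2,0,0,2,0,1,0,0]
Step 17: insert yvl at [2, 5] -> counters=[3,2,1,0,2,1,1,0,0]
Step 18: insert ssq at [0, 4] -> counters=[4,2,1,0,3,1,1,0,0]
Step 19: insert yvl at [2, 5] -> counters=[4,2,2,0,3,2,1,0,0]
Step 20: insert tuh at [4, 6] -> counters=[4,2,2,0,4,2,2,0,0]
Step 21: delete yvl at [2, 5] -> counters=[4,2,1,0,4,1,2,0,0]
Step 22: insert pk at [0, 8] -> counters=[5,2,1,0,4,1,2,0,1]
Final counters=[5,2,1,0,4,1,2,0,1] -> 7 nonzero

Answer: 7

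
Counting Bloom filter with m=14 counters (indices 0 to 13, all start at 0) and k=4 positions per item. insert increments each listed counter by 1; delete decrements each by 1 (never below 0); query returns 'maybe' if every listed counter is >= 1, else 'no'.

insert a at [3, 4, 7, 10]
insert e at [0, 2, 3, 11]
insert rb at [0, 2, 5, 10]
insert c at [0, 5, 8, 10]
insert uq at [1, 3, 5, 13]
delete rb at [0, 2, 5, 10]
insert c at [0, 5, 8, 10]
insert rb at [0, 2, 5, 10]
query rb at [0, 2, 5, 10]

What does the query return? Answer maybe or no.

Answer: maybe

Derivation:
Step 1: insert a at [3, 4, 7, 10] -> counters=[0,0,0,1,1,0,0,1,0,0,1,0,0,0]
Step 2: insert e at [0, 2, 3, 11] -> counters=[1,0,1,2,1,0,0,1,0,0,1,1,0,0]
Step 3: insert rb at [0, 2, 5, 10] -> counters=[2,0,2,2,1,1,0,1,0,0,2,1,0,0]
Step 4: insert c at [0, 5, 8, 10] -> counters=[3,0,2,2,1,2,0,1,1,0,3,1,0,0]
Step 5: insert uq at [1, 3, 5, 13] -> counters=[3,1,2,3,1,3,0,1,1,0,3,1,0,1]
Step 6: delete rb at [0, 2, 5, 10] -> counters=[2,1,1,3,1,2,0,1,1,0,2,1,0,1]
Step 7: insert c at [0, 5, 8, 10] -> counters=[3,1,1,3,1,3,0,1,2,0,3,1,0,1]
Step 8: insert rb at [0, 2, 5, 10] -> counters=[4,1,2,3,1,4,0,1,2,0,4,1,0,1]
Query rb: check counters[0]=4 counters[2]=2 counters[5]=4 counters[10]=4 -> maybe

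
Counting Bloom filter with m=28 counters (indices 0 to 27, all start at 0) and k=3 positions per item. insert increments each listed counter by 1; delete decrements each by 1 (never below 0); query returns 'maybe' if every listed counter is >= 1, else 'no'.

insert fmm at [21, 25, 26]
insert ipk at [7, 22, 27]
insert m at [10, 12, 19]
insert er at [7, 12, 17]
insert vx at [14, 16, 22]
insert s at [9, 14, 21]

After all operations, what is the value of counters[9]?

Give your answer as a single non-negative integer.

Step 1: insert fmm at [21, 25, 26] -> counters=[0,0,0,0,0,0,0,0,0,0,0,0,0,0,0,0,0,0,0,0,0,1,0,0,0,1,1,0]
Step 2: insert ipk at [7, 22, 27] -> counters=[0,0,0,0,0,0,0,1,0,0,0,0,0,0,0,0,0,0,0,0,0,1,1,0,0,1,1,1]
Step 3: insert m at [10, 12, 19] -> counters=[0,0,0,0,0,0,0,1,0,0,1,0,1,0,0,0,0,0,0,1,0,1,1,0,0,1,1,1]
Step 4: insert er at [7, 12, 17] -> counters=[0,0,0,0,0,0,0,2,0,0,1,0,2,0,0,0,0,1,0,1,0,1,1,0,0,1,1,1]
Step 5: insert vx at [14, 16, 22] -> counters=[0,0,0,0,0,0,0,2,0,0,1,0,2,0,1,0,1,1,0,1,0,1,2,0,0,1,1,1]
Step 6: insert s at [9, 14, 21] -> counters=[0,0,0,0,0,0,0,2,0,1,1,0,2,0,2,0,1,1,0,1,0,2,2,0,0,1,1,1]
Final counters=[0,0,0,0,0,0,0,2,0,1,1,0,2,0,2,0,1,1,0,1,0,2,2,0,0,1,1,1] -> counters[9]=1

Answer: 1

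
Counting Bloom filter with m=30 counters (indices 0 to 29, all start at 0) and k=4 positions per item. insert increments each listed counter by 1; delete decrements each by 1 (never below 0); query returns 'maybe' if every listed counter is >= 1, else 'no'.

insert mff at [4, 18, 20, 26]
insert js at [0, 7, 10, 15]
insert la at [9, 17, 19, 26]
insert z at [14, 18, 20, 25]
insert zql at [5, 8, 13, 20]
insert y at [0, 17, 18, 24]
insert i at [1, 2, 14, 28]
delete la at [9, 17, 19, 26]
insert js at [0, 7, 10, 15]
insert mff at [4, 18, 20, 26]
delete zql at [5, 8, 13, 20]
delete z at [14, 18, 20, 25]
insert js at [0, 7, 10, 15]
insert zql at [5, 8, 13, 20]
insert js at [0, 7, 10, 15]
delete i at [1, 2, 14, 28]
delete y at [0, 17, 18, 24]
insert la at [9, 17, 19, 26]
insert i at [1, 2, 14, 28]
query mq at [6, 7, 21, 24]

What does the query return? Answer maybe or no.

Step 1: insert mff at [4, 18, 20, 26] -> counters=[0,0,0,0,1,0,0,0,0,0,0,0,0,0,0,0,0,0,1,0,1,0,0,0,0,0,1,0,0,0]
Step 2: insert js at [0, 7, 10, 15] -> counters=[1,0,0,0,1,0,0,1,0,0,1,0,0,0,0,1,0,0,1,0,1,0,0,0,0,0,1,0,0,0]
Step 3: insert la at [9, 17, 19, 26] -> counters=[1,0,0,0,1,0,0,1,0,1,1,0,0,0,0,1,0,1,1,1,1,0,0,0,0,0,2,0,0,0]
Step 4: insert z at [14, 18, 20, 25] -> counters=[1,0,0,0,1,0,0,1,0,1,1,0,0,0,1,1,0,1,2,1,2,0,0,0,0,1,2,0,0,0]
Step 5: insert zql at [5, 8, 13, 20] -> counters=[1,0,0,0,1,1,0,1,1,1,1,0,0,1,1,1,0,1,2,1,3,0,0,0,0,1,2,0,0,0]
Step 6: insert y at [0, 17, 18, 24] -> counters=[2,0,0,0,1,1,0,1,1,1,1,0,0,1,1,1,0,2,3,1,3,0,0,0,1,1,2,0,0,0]
Step 7: insert i at [1, 2, 14, 28] -> counters=[2,1,1,0,1,1,0,1,1,1,1,0,0,1,2,1,0,2,3,1,3,0,0,0,1,1,2,0,1,0]
Step 8: delete la at [9, 17, 19, 26] -> counters=[2,1,1,0,1,1,0,1,1,0,1,0,0,1,2,1,0,1,3,0,3,0,0,0,1,1,1,0,1,0]
Step 9: insert js at [0, 7, 10, 15] -> counters=[3,1,1,0,1,1,0,2,1,0,2,0,0,1,2,2,0,1,3,0,3,0,0,0,1,1,1,0,1,0]
Step 10: insert mff at [4, 18, 20, 26] -> counters=[3,1,1,0,2,1,0,2,1,0,2,0,0,1,2,2,0,1,4,0,4,0,0,0,1,1,2,0,1,0]
Step 11: delete zql at [5, 8, 13, 20] -> counters=[3,1,1,0,2,0,0,2,0,0,2,0,0,0,2,2,0,1,4,0,3,0,0,0,1,1,2,0,1,0]
Step 12: delete z at [14, 18, 20, 25] -> counters=[3,1,1,0,2,0,0,2,0,0,2,0,0,0,1,2,0,1,3,0,2,0,0,0,1,0,2,0,1,0]
Step 13: insert js at [0, 7, 10, 15] -> counters=[4,1,1,0,2,0,0,3,0,0,3,0,0,0,1,3,0,1,3,0,2,0,0,0,1,0,2,0,1,0]
Step 14: insert zql at [5, 8, 13, 20] -> counters=[4,1,1,0,2,1,0,3,1,0,3,0,0,1,1,3,0,1,3,0,3,0,0,0,1,0,2,0,1,0]
Step 15: insert js at [0, 7, 10, 15] -> counters=[5,1,1,0,2,1,0,4,1,0,4,0,0,1,1,4,0,1,3,0,3,0,0,0,1,0,2,0,1,0]
Step 16: delete i at [1, 2, 14, 28] -> counters=[5,0,0,0,2,1,0,4,1,0,4,0,0,1,0,4,0,1,3,0,3,0,0,0,1,0,2,0,0,0]
Step 17: delete y at [0, 17, 18, 24] -> counters=[4,0,0,0,2,1,0,4,1,0,4,0,0,1,0,4,0,0,2,0,3,0,0,0,0,0,2,0,0,0]
Step 18: insert la at [9, 17, 19, 26] -> counters=[4,0,0,0,2,1,0,4,1,1,4,0,0,1,0,4,0,1,2,1,3,0,0,0,0,0,3,0,0,0]
Step 19: insert i at [1, 2, 14, 28] -> counters=[4,1,1,0,2,1,0,4,1,1,4,0,0,1,1,4,0,1,2,1,3,0,0,0,0,0,3,0,1,0]
Query mq: check counters[6]=0 counters[7]=4 counters[21]=0 counters[24]=0 -> no

Answer: no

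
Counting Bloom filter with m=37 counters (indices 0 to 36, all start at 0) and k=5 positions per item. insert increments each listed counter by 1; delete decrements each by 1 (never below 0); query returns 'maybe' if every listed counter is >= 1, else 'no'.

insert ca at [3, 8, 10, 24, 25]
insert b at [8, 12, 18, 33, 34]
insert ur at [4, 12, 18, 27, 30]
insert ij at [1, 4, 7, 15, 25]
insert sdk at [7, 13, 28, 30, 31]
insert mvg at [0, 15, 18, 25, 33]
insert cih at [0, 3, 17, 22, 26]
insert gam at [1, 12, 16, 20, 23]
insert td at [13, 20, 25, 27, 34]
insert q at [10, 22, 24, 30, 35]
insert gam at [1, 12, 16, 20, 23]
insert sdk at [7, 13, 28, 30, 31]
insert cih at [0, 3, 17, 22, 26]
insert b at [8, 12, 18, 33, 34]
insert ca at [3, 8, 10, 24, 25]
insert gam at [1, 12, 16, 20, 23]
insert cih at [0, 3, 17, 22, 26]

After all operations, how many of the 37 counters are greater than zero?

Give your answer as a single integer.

Step 1: insert ca at [3, 8, 10, 24, 25] -> counters=[0,0,0,1,0,0,0,0,1,0,1,0,0,0,0,0,0,0,0,0,0,0,0,0,1,1,0,0,0,0,0,0,0,0,0,0,0]
Step 2: insert b at [8, 12, 18, 33, 34] -> counters=[0,0,0,1,0,0,0,0,2,0,1,0,1,0,0,0,0,0,1,0,0,0,0,0,1,1,0,0,0,0,0,0,0,1,1,0,0]
Step 3: insert ur at [4, 12, 18, 27, 30] -> counters=[0,0,0,1,1,0,0,0,2,0,1,0,2,0,0,0,0,0,2,0,0,0,0,0,1,1,0,1,0,0,1,0,0,1,1,0,0]
Step 4: insert ij at [1, 4, 7, 15, 25] -> counters=[0,1,0,1,2,0,0,1,2,0,1,0,2,0,0,1,0,0,2,0,0,0,0,0,1,2,0,1,0,0,1,0,0,1,1,0,0]
Step 5: insert sdk at [7, 13, 28, 30, 31] -> counters=[0,1,0,1,2,0,0,2,2,0,1,0,2,1,0,1,0,0,2,0,0,0,0,0,1,2,0,1,1,0,2,1,0,1,1,0,0]
Step 6: insert mvg at [0, 15, 18, 25, 33] -> counters=[1,1,0,1,2,0,0,2,2,0,1,0,2,1,0,2,0,0,3,0,0,0,0,0,1,3,0,1,1,0,2,1,0,2,1,0,0]
Step 7: insert cih at [0, 3, 17, 22, 26] -> counters=[2,1,0,2,2,0,0,2,2,0,1,0,2,1,0,2,0,1,3,0,0,0,1,0,1,3,1,1,1,0,2,1,0,2,1,0,0]
Step 8: insert gam at [1, 12, 16, 20, 23] -> counters=[2,2,0,2,2,0,0,2,2,0,1,0,3,1,0,2,1,1,3,0,1,0,1,1,1,3,1,1,1,0,2,1,0,2,1,0,0]
Step 9: insert td at [13, 20, 25, 27, 34] -> counters=[2,2,0,2,2,0,0,2,2,0,1,0,3,2,0,2,1,1,3,0,2,0,1,1,1,4,1,2,1,0,2,1,0,2,2,0,0]
Step 10: insert q at [10, 22, 24, 30, 35] -> counters=[2,2,0,2,2,0,0,2,2,0,2,0,3,2,0,2,1,1,3,0,2,0,2,1,2,4,1,2,1,0,3,1,0,2,2,1,0]
Step 11: insert gam at [1, 12, 16, 20, 23] -> counters=[2,3,0,2,2,0,0,2,2,0,2,0,4,2,0,2,2,1,3,0,3,0,2,2,2,4,1,2,1,0,3,1,0,2,2,1,0]
Step 12: insert sdk at [7, 13, 28, 30, 31] -> counters=[2,3,0,2,2,0,0,3,2,0,2,0,4,3,0,2,2,1,3,0,3,0,2,2,2,4,1,2,2,0,4,2,0,2,2,1,0]
Step 13: insert cih at [0, 3, 17, 22, 26] -> counters=[3,3,0,3,2,0,0,3,2,0,2,0,4,3,0,2,2,2,3,0,3,0,3,2,2,4,2,2,2,0,4,2,0,2,2,1,0]
Step 14: insert b at [8, 12, 18, 33, 34] -> counters=[3,3,0,3,2,0,0,3,3,0,2,0,5,3,0,2,2,2,4,0,3,0,3,2,2,4,2,2,2,0,4,2,0,3,3,1,0]
Step 15: insert ca at [3, 8, 10, 24, 25] -> counters=[3,3,0,4,2,0,0,3,4,0,3,0,5,3,0,2,2,2,4,0,3,0,3,2,3,5,2,2,2,0,4,2,0,3,3,1,0]
Step 16: insert gam at [1, 12, 16, 20, 23] -> counters=[3,4,0,4,2,0,0,3,4,0,3,0,6,3,0,2,3,2,4,0,4,0,3,3,3,5,2,2,2,0,4,2,0,3,3,1,0]
Step 17: insert cih at [0, 3, 17, 22, 26] -> counters=[4,4,0,5,2,0,0,3,4,0,3,0,6,3,0,2,3,3,4,0,4,0,4,3,3,5,3,2,2,0,4,2,0,3,3,1,0]
Final counters=[4,4,0,5,2,0,0,3,4,0,3,0,6,3,0,2,3,3,4,0,4,0,4,3,3,5,3,2,2,0,4,2,0,3,3,1,0] -> 26 nonzero

Answer: 26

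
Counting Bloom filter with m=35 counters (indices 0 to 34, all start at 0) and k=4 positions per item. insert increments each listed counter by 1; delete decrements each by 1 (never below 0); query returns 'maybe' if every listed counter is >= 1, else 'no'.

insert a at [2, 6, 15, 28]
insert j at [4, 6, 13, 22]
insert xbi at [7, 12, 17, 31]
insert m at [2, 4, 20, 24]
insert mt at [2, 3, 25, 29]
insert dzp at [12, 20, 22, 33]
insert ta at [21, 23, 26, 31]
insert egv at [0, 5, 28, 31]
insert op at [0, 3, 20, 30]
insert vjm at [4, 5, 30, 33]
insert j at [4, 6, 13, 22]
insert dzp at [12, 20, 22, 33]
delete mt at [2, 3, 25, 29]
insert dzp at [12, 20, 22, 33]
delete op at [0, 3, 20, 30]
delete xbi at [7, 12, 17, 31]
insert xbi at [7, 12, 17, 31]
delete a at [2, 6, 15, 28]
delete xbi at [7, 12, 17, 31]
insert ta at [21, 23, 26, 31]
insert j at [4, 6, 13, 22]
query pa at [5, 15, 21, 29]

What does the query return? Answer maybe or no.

Step 1: insert a at [2, 6, 15, 28] -> counters=[0,0,1,0,0,0,1,0,0,0,0,0,0,0,0,1,0,0,0,0,0,0,0,0,0,0,0,0,1,0,0,0,0,0,0]
Step 2: insert j at [4, 6, 13, 22] -> counters=[0,0,1,0,1,0,2,0,0,0,0,0,0,1,0,1,0,0,0,0,0,0,1,0,0,0,0,0,1,0,0,0,0,0,0]
Step 3: insert xbi at [7, 12, 17, 31] -> counters=[0,0,1,0,1,0,2,1,0,0,0,0,1,1,0,1,0,1,0,0,0,0,1,0,0,0,0,0,1,0,0,1,0,0,0]
Step 4: insert m at [2, 4, 20, 24] -> counters=[0,0,2,0,2,0,2,1,0,0,0,0,1,1,0,1,0,1,0,0,1,0,1,0,1,0,0,0,1,0,0,1,0,0,0]
Step 5: insert mt at [2, 3, 25, 29] -> counters=[0,0,3,1,2,0,2,1,0,0,0,0,1,1,0,1,0,1,0,0,1,0,1,0,1,1,0,0,1,1,0,1,0,0,0]
Step 6: insert dzp at [12, 20, 22, 33] -> counters=[0,0,3,1,2,0,2,1,0,0,0,0,2,1,0,1,0,1,0,0,2,0,2,0,1,1,0,0,1,1,0,1,0,1,0]
Step 7: insert ta at [21, 23, 26, 31] -> counters=[0,0,3,1,2,0,2,1,0,0,0,0,2,1,0,1,0,1,0,0,2,1,2,1,1,1,1,0,1,1,0,2,0,1,0]
Step 8: insert egv at [0, 5, 28, 31] -> counters=[1,0,3,1,2,1,2,1,0,0,0,0,2,1,0,1,0,1,0,0,2,1,2,1,1,1,1,0,2,1,0,3,0,1,0]
Step 9: insert op at [0, 3, 20, 30] -> counters=[2,0,3,2,2,1,2,1,0,0,0,0,2,1,0,1,0,1,0,0,3,1,2,1,1,1,1,0,2,1,1,3,0,1,0]
Step 10: insert vjm at [4, 5, 30, 33] -> counters=[2,0,3,2,3,2,2,1,0,0,0,0,2,1,0,1,0,1,0,0,3,1,2,1,1,1,1,0,2,1,2,3,0,2,0]
Step 11: insert j at [4, 6, 13, 22] -> counters=[2,0,3,2,4,2,3,1,0,0,0,0,2,2,0,1,0,1,0,0,3,1,3,1,1,1,1,0,2,1,2,3,0,2,0]
Step 12: insert dzp at [12, 20, 22, 33] -> counters=[2,0,3,2,4,2,3,1,0,0,0,0,3,2,0,1,0,1,0,0,4,1,4,1,1,1,1,0,2,1,2,3,0,3,0]
Step 13: delete mt at [2, 3, 25, 29] -> counters=[2,0,2,1,4,2,3,1,0,0,0,0,3,2,0,1,0,1,0,0,4,1,4,1,1,0,1,0,2,0,2,3,0,3,0]
Step 14: insert dzp at [12, 20, 22, 33] -> counters=[2,0,2,1,4,2,3,1,0,0,0,0,4,2,0,1,0,1,0,0,5,1,5,1,1,0,1,0,2,0,2,3,0,4,0]
Step 15: delete op at [0, 3, 20, 30] -> counters=[1,0,2,0,4,2,3,1,0,0,0,0,4,2,0,1,0,1,0,0,4,1,5,1,1,0,1,0,2,0,1,3,0,4,0]
Step 16: delete xbi at [7, 12, 17, 31] -> counters=[1,0,2,0,4,2,3,0,0,0,0,0,3,2,0,1,0,0,0,0,4,1,5,1,1,0,1,0,2,0,1,2,0,4,0]
Step 17: insert xbi at [7, 12, 17, 31] -> counters=[1,0,2,0,4,2,3,1,0,0,0,0,4,2,0,1,0,1,0,0,4,1,5,1,1,0,1,0,2,0,1,3,0,4,0]
Step 18: delete a at [2, 6, 15, 28] -> counters=[1,0,1,0,4,2,2,1,0,0,0,0,4,2,0,0,0,1,0,0,4,1,5,1,1,0,1,0,1,0,1,3,0,4,0]
Step 19: delete xbi at [7, 12, 17, 31] -> counters=[1,0,1,0,4,2,2,0,0,0,0,0,3,2,0,0,0,0,0,0,4,1,5,1,1,0,1,0,1,0,1,2,0,4,0]
Step 20: insert ta at [21, 23, 26, 31] -> counters=[1,0,1,0,4,2,2,0,0,0,0,0,3,2,0,0,0,0,0,0,4,2,5,2,1,0,2,0,1,0,1,3,0,4,0]
Step 21: insert j at [4, 6, 13, 22] -> counters=[1,0,1,0,5,2,3,0,0,0,0,0,3,3,0,0,0,0,0,0,4,2,6,2,1,0,2,0,1,0,1,3,0,4,0]
Query pa: check counters[5]=2 counters[15]=0 counters[21]=2 counters[29]=0 -> no

Answer: no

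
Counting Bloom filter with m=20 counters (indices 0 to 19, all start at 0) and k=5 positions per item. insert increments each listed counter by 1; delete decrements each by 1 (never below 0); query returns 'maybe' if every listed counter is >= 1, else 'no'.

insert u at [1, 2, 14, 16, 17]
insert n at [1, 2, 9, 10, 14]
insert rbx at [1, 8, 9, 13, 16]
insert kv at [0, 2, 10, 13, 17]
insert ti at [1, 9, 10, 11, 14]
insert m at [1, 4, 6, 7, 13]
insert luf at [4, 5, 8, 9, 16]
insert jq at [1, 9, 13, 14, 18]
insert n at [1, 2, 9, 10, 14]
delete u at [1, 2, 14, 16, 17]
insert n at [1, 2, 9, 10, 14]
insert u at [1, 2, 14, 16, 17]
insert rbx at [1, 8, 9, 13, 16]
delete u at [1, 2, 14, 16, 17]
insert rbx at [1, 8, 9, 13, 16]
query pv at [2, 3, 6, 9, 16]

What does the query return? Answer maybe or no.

Step 1: insert u at [1, 2, 14, 16, 17] -> counters=[0,1,1,0,0,0,0,0,0,0,0,0,0,0,1,0,1,1,0,0]
Step 2: insert n at [1, 2, 9, 10, 14] -> counters=[0,2,2,0,0,0,0,0,0,1,1,0,0,0,2,0,1,1,0,0]
Step 3: insert rbx at [1, 8, 9, 13, 16] -> counters=[0,3,2,0,0,0,0,0,1,2,1,0,0,1,2,0,2,1,0,0]
Step 4: insert kv at [0, 2, 10, 13, 17] -> counters=[1,3,3,0,0,0,0,0,1,2,2,0,0,2,2,0,2,2,0,0]
Step 5: insert ti at [1, 9, 10, 11, 14] -> counters=[1,4,3,0,0,0,0,0,1,3,3,1,0,2,3,0,2,2,0,0]
Step 6: insert m at [1, 4, 6, 7, 13] -> counters=[1,5,3,0,1,0,1,1,1,3,3,1,0,3,3,0,2,2,0,0]
Step 7: insert luf at [4, 5, 8, 9, 16] -> counters=[1,5,3,0,2,1,1,1,2,4,3,1,0,3,3,0,3,2,0,0]
Step 8: insert jq at [1, 9, 13, 14, 18] -> counters=[1,6,3,0,2,1,1,1,2,5,3,1,0,4,4,0,3,2,1,0]
Step 9: insert n at [1, 2, 9, 10, 14] -> counters=[1,7,4,0,2,1,1,1,2,6,4,1,0,4,5,0,3,2,1,0]
Step 10: delete u at [1, 2, 14, 16, 17] -> counters=[1,6,3,0,2,1,1,1,2,6,4,1,0,4,4,0,2,1,1,0]
Step 11: insert n at [1, 2, 9, 10, 14] -> counters=[1,7,4,0,2,1,1,1,2,7,5,1,0,4,5,0,2,1,1,0]
Step 12: insert u at [1, 2, 14, 16, 17] -> counters=[1,8,5,0,2,1,1,1,2,7,5,1,0,4,6,0,3,2,1,0]
Step 13: insert rbx at [1, 8, 9, 13, 16] -> counters=[1,9,5,0,2,1,1,1,3,8,5,1,0,5,6,0,4,2,1,0]
Step 14: delete u at [1, 2, 14, 16, 17] -> counters=[1,8,4,0,2,1,1,1,3,8,5,1,0,5,5,0,3,1,1,0]
Step 15: insert rbx at [1, 8, 9, 13, 16] -> counters=[1,9,4,0,2,1,1,1,4,9,5,1,0,6,5,0,4,1,1,0]
Query pv: check counters[2]=4 counters[3]=0 counters[6]=1 counters[9]=9 counters[16]=4 -> no

Answer: no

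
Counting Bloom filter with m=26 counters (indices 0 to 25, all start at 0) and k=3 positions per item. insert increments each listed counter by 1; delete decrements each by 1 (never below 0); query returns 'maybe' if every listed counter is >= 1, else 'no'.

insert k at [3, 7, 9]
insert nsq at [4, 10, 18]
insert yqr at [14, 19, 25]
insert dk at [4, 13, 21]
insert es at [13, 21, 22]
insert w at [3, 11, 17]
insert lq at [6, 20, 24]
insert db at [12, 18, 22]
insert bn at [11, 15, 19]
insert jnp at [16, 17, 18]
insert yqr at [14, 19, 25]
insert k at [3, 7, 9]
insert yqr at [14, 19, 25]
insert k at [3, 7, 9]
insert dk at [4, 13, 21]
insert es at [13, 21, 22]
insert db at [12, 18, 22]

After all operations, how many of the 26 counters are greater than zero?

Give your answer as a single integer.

Answer: 20

Derivation:
Step 1: insert k at [3, 7, 9] -> counters=[0,0,0,1,0,0,0,1,0,1,0,0,0,0,0,0,0,0,0,0,0,0,0,0,0,0]
Step 2: insert nsq at [4, 10, 18] -> counters=[0,0,0,1,1,0,0,1,0,1,1,0,0,0,0,0,0,0,1,0,0,0,0,0,0,0]
Step 3: insert yqr at [14, 19, 25] -> counters=[0,0,0,1,1,0,0,1,0,1,1,0,0,0,1,0,0,0,1,1,0,0,0,0,0,1]
Step 4: insert dk at [4, 13, 21] -> counters=[0,0,0,1,2,0,0,1,0,1,1,0,0,1,1,0,0,0,1,1,0,1,0,0,0,1]
Step 5: insert es at [13, 21, 22] -> counters=[0,0,0,1,2,0,0,1,0,1,1,0,0,2,1,0,0,0,1,1,0,2,1,0,0,1]
Step 6: insert w at [3, 11, 17] -> counters=[0,0,0,2,2,0,0,1,0,1,1,1,0,2,1,0,0,1,1,1,0,2,1,0,0,1]
Step 7: insert lq at [6, 20, 24] -> counters=[0,0,0,2,2,0,1,1,0,1,1,1,0,2,1,0,0,1,1,1,1,2,1,0,1,1]
Step 8: insert db at [12, 18, 22] -> counters=[0,0,0,2,2,0,1,1,0,1,1,1,1,2,1,0,0,1,2,1,1,2,2,0,1,1]
Step 9: insert bn at [11, 15, 19] -> counters=[0,0,0,2,2,0,1,1,0,1,1,2,1,2,1,1,0,1,2,2,1,2,2,0,1,1]
Step 10: insert jnp at [16, 17, 18] -> counters=[0,0,0,2,2,0,1,1,0,1,1,2,1,2,1,1,1,2,3,2,1,2,2,0,1,1]
Step 11: insert yqr at [14, 19, 25] -> counters=[0,0,0,2,2,0,1,1,0,1,1,2,1,2,2,1,1,2,3,3,1,2,2,0,1,2]
Step 12: insert k at [3, 7, 9] -> counters=[0,0,0,3,2,0,1,2,0,2,1,2,1,2,2,1,1,2,3,3,1,2,2,0,1,2]
Step 13: insert yqr at [14, 19, 25] -> counters=[0,0,0,3,2,0,1,2,0,2,1,2,1,2,3,1,1,2,3,4,1,2,2,0,1,3]
Step 14: insert k at [3, 7, 9] -> counters=[0,0,0,4,2,0,1,3,0,3,1,2,1,2,3,1,1,2,3,4,1,2,2,0,1,3]
Step 15: insert dk at [4, 13, 21] -> counters=[0,0,0,4,3,0,1,3,0,3,1,2,1,3,3,1,1,2,3,4,1,3,2,0,1,3]
Step 16: insert es at [13, 21, 22] -> counters=[0,0,0,4,3,0,1,3,0,3,1,2,1,4,3,1,1,2,3,4,1,4,3,0,1,3]
Step 17: insert db at [12, 18, 22] -> counters=[0,0,0,4,3,0,1,3,0,3,1,2,2,4,3,1,1,2,4,4,1,4,4,0,1,3]
Final counters=[0,0,0,4,3,0,1,3,0,3,1,2,2,4,3,1,1,2,4,4,1,4,4,0,1,3] -> 20 nonzero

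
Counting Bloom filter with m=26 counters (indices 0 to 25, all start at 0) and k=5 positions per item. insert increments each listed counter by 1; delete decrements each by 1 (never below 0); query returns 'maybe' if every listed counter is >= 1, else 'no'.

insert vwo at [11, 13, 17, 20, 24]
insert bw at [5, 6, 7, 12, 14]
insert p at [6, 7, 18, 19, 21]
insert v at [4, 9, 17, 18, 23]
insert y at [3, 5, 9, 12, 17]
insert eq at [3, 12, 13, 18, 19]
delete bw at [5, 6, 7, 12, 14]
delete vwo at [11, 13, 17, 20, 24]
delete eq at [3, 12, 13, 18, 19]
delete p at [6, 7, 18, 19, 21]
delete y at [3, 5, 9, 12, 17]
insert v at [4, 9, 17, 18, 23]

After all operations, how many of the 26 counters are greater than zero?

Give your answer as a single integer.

Answer: 5

Derivation:
Step 1: insert vwo at [11, 13, 17, 20, 24] -> counters=[0,0,0,0,0,0,0,0,0,0,0,1,0,1,0,0,0,1,0,0,1,0,0,0,1,0]
Step 2: insert bw at [5, 6, 7, 12, 14] -> counters=[0,0,0,0,0,1,1,1,0,0,0,1,1,1,1,0,0,1,0,0,1,0,0,0,1,0]
Step 3: insert p at [6, 7, 18, 19, 21] -> counters=[0,0,0,0,0,1,2,2,0,0,0,1,1,1,1,0,0,1,1,1,1,1,0,0,1,0]
Step 4: insert v at [4, 9, 17, 18, 23] -> counters=[0,0,0,0,1,1,2,2,0,1,0,1,1,1,1,0,0,2,2,1,1,1,0,1,1,0]
Step 5: insert y at [3, 5, 9, 12, 17] -> counters=[0,0,0,1,1,2,2,2,0,2,0,1,2,1,1,0,0,3,2,1,1,1,0,1,1,0]
Step 6: insert eq at [3, 12, 13, 18, 19] -> counters=[0,0,0,2,1,2,2,2,0,2,0,1,3,2,1,0,0,3,3,2,1,1,0,1,1,0]
Step 7: delete bw at [5, 6, 7, 12, 14] -> counters=[0,0,0,2,1,1,1,1,0,2,0,1,2,2,0,0,0,3,3,2,1,1,0,1,1,0]
Step 8: delete vwo at [11, 13, 17, 20, 24] -> counters=[0,0,0,2,1,1,1,1,0,2,0,0,2,1,0,0,0,2,3,2,0,1,0,1,0,0]
Step 9: delete eq at [3, 12, 13, 18, 19] -> counters=[0,0,0,1,1,1,1,1,0,2,0,0,1,0,0,0,0,2,2,1,0,1,0,1,0,0]
Step 10: delete p at [6, 7, 18, 19, 21] -> counters=[0,0,0,1,1,1,0,0,0,2,0,0,1,0,0,0,0,2,1,0,0,0,0,1,0,0]
Step 11: delete y at [3, 5, 9, 12, 17] -> counters=[0,0,0,0,1,0,0,0,0,1,0,0,0,0,0,0,0,1,1,0,0,0,0,1,0,0]
Step 12: insert v at [4, 9, 17, 18, 23] -> counters=[0,0,0,0,2,0,0,0,0,2,0,0,0,0,0,0,0,2,2,0,0,0,0,2,0,0]
Final counters=[0,0,0,0,2,0,0,0,0,2,0,0,0,0,0,0,0,2,2,0,0,0,0,2,0,0] -> 5 nonzero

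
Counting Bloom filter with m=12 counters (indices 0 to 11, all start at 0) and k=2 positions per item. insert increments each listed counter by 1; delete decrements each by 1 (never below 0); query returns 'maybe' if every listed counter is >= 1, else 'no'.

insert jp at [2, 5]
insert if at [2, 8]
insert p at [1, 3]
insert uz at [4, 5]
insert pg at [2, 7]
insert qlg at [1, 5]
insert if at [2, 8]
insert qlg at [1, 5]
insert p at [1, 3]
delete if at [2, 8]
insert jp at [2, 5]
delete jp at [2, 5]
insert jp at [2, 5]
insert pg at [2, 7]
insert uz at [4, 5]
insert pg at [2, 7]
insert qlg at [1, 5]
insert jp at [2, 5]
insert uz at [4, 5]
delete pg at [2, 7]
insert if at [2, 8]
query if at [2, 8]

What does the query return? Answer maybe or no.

Step 1: insert jp at [2, 5] -> counters=[0,0,1,0,0,1,0,0,0,0,0,0]
Step 2: insert if at [2, 8] -> counters=[0,0,2,0,0,1,0,0,1,0,0,0]
Step 3: insert p at [1, 3] -> counters=[0,1,2,1,0,1,0,0,1,0,0,0]
Step 4: insert uz at [4, 5] -> counters=[0,1,2,1,1,2,0,0,1,0,0,0]
Step 5: insert pg at [2, 7] -> counters=[0,1,3,1,1,2,0,1,1,0,0,0]
Step 6: insert qlg at [1, 5] -> counters=[0,2,3,1,1,3,0,1,1,0,0,0]
Step 7: insert if at [2, 8] -> counters=[0,2,4,1,1,3,0,1,2,0,0,0]
Step 8: insert qlg at [1, 5] -> counters=[0,3,4,1,1,4,0,1,2,0,0,0]
Step 9: insert p at [1, 3] -> counters=[0,4,4,2,1,4,0,1,2,0,0,0]
Step 10: delete if at [2, 8] -> counters=[0,4,3,2,1,4,0,1,1,0,0,0]
Step 11: insert jp at [2, 5] -> counters=[0,4,4,2,1,5,0,1,1,0,0,0]
Step 12: delete jp at [2, 5] -> counters=[0,4,3,2,1,4,0,1,1,0,0,0]
Step 13: insert jp at [2, 5] -> counters=[0,4,4,2,1,5,0,1,1,0,0,0]
Step 14: insert pg at [2, 7] -> counters=[0,4,5,2,1,5,0,2,1,0,0,0]
Step 15: insert uz at [4, 5] -> counters=[0,4,5,2,2,6,0,2,1,0,0,0]
Step 16: insert pg at [2, 7] -> counters=[0,4,6,2,2,6,0,3,1,0,0,0]
Step 17: insert qlg at [1, 5] -> counters=[0,5,6,2,2,7,0,3,1,0,0,0]
Step 18: insert jp at [2, 5] -> counters=[0,5,7,2,2,8,0,3,1,0,0,0]
Step 19: insert uz at [4, 5] -> counters=[0,5,7,2,3,9,0,3,1,0,0,0]
Step 20: delete pg at [2, 7] -> counters=[0,5,6,2,3,9,0,2,1,0,0,0]
Step 21: insert if at [2, 8] -> counters=[0,5,7,2,3,9,0,2,2,0,0,0]
Query if: check counters[2]=7 counters[8]=2 -> maybe

Answer: maybe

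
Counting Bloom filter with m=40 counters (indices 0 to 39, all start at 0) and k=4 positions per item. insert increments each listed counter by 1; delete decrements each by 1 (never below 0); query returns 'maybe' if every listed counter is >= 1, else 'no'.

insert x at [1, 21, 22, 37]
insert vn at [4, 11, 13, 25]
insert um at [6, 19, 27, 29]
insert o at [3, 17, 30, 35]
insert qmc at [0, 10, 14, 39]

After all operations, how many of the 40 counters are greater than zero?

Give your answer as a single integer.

Answer: 20

Derivation:
Step 1: insert x at [1, 21, 22, 37] -> counters=[0,1,0,0,0,0,0,0,0,0,0,0,0,0,0,0,0,0,0,0,0,1,1,0,0,0,0,0,0,0,0,0,0,0,0,0,0,1,0,0]
Step 2: insert vn at [4, 11, 13, 25] -> counters=[0,1,0,0,1,0,0,0,0,0,0,1,0,1,0,0,0,0,0,0,0,1,1,0,0,1,0,0,0,0,0,0,0,0,0,0,0,1,0,0]
Step 3: insert um at [6, 19, 27, 29] -> counters=[0,1,0,0,1,0,1,0,0,0,0,1,0,1,0,0,0,0,0,1,0,1,1,0,0,1,0,1,0,1,0,0,0,0,0,0,0,1,0,0]
Step 4: insert o at [3, 17, 30, 35] -> counters=[0,1,0,1,1,0,1,0,0,0,0,1,0,1,0,0,0,1,0,1,0,1,1,0,0,1,0,1,0,1,1,0,0,0,0,1,0,1,0,0]
Step 5: insert qmc at [0, 10, 14, 39] -> counters=[1,1,0,1,1,0,1,0,0,0,1,1,0,1,1,0,0,1,0,1,0,1,1,0,0,1,0,1,0,1,1,0,0,0,0,1,0,1,0,1]
Final counters=[1,1,0,1,1,0,1,0,0,0,1,1,0,1,1,0,0,1,0,1,0,1,1,0,0,1,0,1,0,1,1,0,0,0,0,1,0,1,0,1] -> 20 nonzero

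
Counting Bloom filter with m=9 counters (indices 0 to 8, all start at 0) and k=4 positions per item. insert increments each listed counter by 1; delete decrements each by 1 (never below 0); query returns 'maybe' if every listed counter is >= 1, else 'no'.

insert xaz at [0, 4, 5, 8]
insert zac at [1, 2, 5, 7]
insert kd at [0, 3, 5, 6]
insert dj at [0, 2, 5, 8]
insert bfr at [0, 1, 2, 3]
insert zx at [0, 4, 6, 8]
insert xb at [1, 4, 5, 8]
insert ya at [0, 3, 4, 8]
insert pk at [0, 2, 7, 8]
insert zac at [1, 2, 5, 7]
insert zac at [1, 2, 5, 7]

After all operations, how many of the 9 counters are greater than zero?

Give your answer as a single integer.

Answer: 9

Derivation:
Step 1: insert xaz at [0, 4, 5, 8] -> counters=[1,0,0,0,1,1,0,0,1]
Step 2: insert zac at [1, 2, 5, 7] -> counters=[1,1,1,0,1,2,0,1,1]
Step 3: insert kd at [0, 3, 5, 6] -> counters=[2,1,1,1,1,3,1,1,1]
Step 4: insert dj at [0, 2, 5, 8] -> counters=[3,1,2,1,1,4,1,1,2]
Step 5: insert bfr at [0, 1, 2, 3] -> counters=[4,2,3,2,1,4,1,1,2]
Step 6: insert zx at [0, 4, 6, 8] -> counters=[5,2,3,2,2,4,2,1,3]
Step 7: insert xb at [1, 4, 5, 8] -> counters=[5,3,3,2,3,5,2,1,4]
Step 8: insert ya at [0, 3, 4, 8] -> counters=[6,3,3,3,4,5,2,1,5]
Step 9: insert pk at [0, 2, 7, 8] -> counters=[7,3,4,3,4,5,2,2,6]
Step 10: insert zac at [1, 2, 5, 7] -> counters=[7,4,5,3,4,6,2,3,6]
Step 11: insert zac at [1, 2, 5, 7] -> counters=[7,5,6,3,4,7,2,4,6]
Final counters=[7,5,6,3,4,7,2,4,6] -> 9 nonzero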